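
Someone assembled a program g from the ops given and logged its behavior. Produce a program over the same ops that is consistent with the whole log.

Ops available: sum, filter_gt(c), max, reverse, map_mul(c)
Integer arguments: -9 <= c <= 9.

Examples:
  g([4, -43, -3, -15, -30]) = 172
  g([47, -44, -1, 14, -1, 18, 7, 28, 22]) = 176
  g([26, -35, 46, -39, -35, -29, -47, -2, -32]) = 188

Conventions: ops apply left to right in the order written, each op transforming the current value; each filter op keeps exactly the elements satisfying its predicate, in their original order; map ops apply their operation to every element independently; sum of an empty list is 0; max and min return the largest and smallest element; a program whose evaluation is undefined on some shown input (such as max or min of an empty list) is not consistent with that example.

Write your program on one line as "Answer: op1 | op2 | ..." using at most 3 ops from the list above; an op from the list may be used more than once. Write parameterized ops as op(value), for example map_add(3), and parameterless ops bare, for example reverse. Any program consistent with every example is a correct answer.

map_mul(-4) | max

Check, running the answer program on each example:
  [4, -43, -3, -15, -30] -> [-16, 172, 12, 60, 120] -> 172
  [47, -44, -1, 14, -1, 18, 7, 28, 22] -> [-188, 176, 4, -56, 4, -72, -28, -112, -88] -> 176
  [26, -35, 46, -39, -35, -29, -47, -2, -32] -> [-104, 140, -184, 156, 140, 116, 188, 8, 128] -> 188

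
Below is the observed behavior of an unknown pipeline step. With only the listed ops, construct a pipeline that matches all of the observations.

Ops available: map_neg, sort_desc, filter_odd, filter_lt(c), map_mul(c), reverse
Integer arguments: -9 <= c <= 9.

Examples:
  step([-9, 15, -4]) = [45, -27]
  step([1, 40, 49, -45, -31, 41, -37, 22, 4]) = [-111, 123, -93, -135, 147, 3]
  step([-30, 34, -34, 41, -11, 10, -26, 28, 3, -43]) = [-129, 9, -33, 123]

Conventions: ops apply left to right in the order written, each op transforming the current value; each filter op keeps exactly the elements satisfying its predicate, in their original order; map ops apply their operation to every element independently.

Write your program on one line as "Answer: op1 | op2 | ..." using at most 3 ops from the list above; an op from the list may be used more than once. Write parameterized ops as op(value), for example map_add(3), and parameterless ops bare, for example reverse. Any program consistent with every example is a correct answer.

reverse | filter_odd | map_mul(3)

Check, running the answer program on each example:
  [-9, 15, -4] -> [-4, 15, -9] -> [15, -9] -> [45, -27]
  [1, 40, 49, -45, -31, 41, -37, 22, 4] -> [4, 22, -37, 41, -31, -45, 49, 40, 1] -> [-37, 41, -31, -45, 49, 1] -> [-111, 123, -93, -135, 147, 3]
  [-30, 34, -34, 41, -11, 10, -26, 28, 3, -43] -> [-43, 3, 28, -26, 10, -11, 41, -34, 34, -30] -> [-43, 3, -11, 41] -> [-129, 9, -33, 123]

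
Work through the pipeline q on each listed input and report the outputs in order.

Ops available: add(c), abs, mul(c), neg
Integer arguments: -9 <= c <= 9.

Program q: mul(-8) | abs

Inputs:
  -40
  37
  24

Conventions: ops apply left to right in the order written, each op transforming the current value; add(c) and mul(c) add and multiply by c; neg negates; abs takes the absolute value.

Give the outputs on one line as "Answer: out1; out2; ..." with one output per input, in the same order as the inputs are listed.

Execution, op by op:
  -40 -> 320 -> 320
  37 -> -296 -> 296
  24 -> -192 -> 192

320; 296; 192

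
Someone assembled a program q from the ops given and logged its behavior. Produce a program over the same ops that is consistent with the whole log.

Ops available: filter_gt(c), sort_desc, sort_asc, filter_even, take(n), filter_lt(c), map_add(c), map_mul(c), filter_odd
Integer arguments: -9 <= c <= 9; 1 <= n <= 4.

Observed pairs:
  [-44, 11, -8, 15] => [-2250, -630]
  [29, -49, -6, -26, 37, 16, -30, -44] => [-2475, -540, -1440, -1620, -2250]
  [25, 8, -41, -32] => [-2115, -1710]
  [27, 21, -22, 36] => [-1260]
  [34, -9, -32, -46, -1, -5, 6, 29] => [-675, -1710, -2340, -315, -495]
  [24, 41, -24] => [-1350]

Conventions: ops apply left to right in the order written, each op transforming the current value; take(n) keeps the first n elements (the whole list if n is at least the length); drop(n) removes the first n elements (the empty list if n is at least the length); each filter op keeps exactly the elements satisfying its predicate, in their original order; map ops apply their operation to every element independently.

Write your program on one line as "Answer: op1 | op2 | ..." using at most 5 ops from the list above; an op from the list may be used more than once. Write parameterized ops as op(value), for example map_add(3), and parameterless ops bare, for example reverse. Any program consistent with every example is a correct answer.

map_add(-6) | map_mul(5) | filter_lt(-8) | map_mul(9)

Check, running the answer program on each example:
  [-44, 11, -8, 15] -> [-50, 5, -14, 9] -> [-250, 25, -70, 45] -> [-250, -70] -> [-2250, -630]
  [29, -49, -6, -26, 37, 16, -30, -44] -> [23, -55, -12, -32, 31, 10, -36, -50] -> [115, -275, -60, -160, 155, 50, -180, -250] -> [-275, -60, -160, -180, -250] -> [-2475, -540, -1440, -1620, -2250]
  [25, 8, -41, -32] -> [19, 2, -47, -38] -> [95, 10, -235, -190] -> [-235, -190] -> [-2115, -1710]
  [27, 21, -22, 36] -> [21, 15, -28, 30] -> [105, 75, -140, 150] -> [-140] -> [-1260]
  [34, -9, -32, -46, -1, -5, 6, 29] -> [28, -15, -38, -52, -7, -11, 0, 23] -> [140, -75, -190, -260, -35, -55, 0, 115] -> [-75, -190, -260, -35, -55] -> [-675, -1710, -2340, -315, -495]
  [24, 41, -24] -> [18, 35, -30] -> [90, 175, -150] -> [-150] -> [-1350]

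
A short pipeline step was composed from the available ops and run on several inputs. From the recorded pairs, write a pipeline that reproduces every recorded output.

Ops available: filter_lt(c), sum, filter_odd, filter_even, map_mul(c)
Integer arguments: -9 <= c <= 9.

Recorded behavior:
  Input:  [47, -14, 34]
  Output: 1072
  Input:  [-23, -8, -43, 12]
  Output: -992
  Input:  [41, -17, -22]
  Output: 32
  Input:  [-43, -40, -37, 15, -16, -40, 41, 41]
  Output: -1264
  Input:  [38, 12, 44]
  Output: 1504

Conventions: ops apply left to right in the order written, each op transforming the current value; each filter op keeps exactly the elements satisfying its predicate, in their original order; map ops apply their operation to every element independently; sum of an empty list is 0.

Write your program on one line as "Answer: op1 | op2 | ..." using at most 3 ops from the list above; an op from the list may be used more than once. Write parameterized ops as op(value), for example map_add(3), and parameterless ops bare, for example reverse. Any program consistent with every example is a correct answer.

map_mul(-8) | map_mul(-2) | sum

Check, running the answer program on each example:
  [47, -14, 34] -> [-376, 112, -272] -> [752, -224, 544] -> 1072
  [-23, -8, -43, 12] -> [184, 64, 344, -96] -> [-368, -128, -688, 192] -> -992
  [41, -17, -22] -> [-328, 136, 176] -> [656, -272, -352] -> 32
  [-43, -40, -37, 15, -16, -40, 41, 41] -> [344, 320, 296, -120, 128, 320, -328, -328] -> [-688, -640, -592, 240, -256, -640, 656, 656] -> -1264
  [38, 12, 44] -> [-304, -96, -352] -> [608, 192, 704] -> 1504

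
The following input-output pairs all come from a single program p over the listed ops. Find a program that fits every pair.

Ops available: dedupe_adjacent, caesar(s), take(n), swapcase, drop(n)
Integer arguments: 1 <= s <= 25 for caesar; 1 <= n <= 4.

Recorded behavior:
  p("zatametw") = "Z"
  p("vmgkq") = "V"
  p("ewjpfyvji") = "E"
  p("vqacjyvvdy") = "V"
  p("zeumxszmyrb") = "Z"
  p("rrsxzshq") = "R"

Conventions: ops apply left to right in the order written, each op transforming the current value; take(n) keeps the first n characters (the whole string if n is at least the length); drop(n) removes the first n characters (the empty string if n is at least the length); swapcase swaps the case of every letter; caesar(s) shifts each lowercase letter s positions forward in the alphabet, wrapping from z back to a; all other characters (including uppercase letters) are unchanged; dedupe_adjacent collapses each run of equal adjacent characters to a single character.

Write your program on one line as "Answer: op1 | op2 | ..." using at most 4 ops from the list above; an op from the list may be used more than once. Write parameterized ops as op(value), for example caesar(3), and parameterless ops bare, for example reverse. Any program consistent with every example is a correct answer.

dedupe_adjacent | swapcase | take(1)

Check, running the answer program on each example:
  "zatametw" -> "zatametw" -> "ZATAMETW" -> "Z"
  "vmgkq" -> "vmgkq" -> "VMGKQ" -> "V"
  "ewjpfyvji" -> "ewjpfyvji" -> "EWJPFYVJI" -> "E"
  "vqacjyvvdy" -> "vqacjyvdy" -> "VQACJYVDY" -> "V"
  "zeumxszmyrb" -> "zeumxszmyrb" -> "ZEUMXSZMYRB" -> "Z"
  "rrsxzshq" -> "rsxzshq" -> "RSXZSHQ" -> "R"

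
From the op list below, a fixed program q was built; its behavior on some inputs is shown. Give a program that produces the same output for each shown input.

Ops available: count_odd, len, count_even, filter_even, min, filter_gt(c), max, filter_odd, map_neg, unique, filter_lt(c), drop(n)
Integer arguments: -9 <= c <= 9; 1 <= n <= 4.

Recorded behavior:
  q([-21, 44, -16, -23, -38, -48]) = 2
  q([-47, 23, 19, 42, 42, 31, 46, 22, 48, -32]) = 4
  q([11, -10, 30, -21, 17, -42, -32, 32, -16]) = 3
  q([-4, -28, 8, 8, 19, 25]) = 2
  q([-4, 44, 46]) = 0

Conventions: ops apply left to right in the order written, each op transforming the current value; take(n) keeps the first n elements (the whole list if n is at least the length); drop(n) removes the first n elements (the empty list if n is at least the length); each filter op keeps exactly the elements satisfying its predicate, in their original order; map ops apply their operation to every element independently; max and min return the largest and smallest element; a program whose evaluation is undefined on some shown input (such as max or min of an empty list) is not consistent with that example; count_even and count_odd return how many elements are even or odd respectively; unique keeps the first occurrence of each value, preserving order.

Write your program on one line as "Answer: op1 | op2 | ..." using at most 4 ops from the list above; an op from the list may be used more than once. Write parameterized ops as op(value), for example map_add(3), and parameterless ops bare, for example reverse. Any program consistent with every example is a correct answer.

filter_odd | map_neg | len

Check, running the answer program on each example:
  [-21, 44, -16, -23, -38, -48] -> [-21, -23] -> [21, 23] -> 2
  [-47, 23, 19, 42, 42, 31, 46, 22, 48, -32] -> [-47, 23, 19, 31] -> [47, -23, -19, -31] -> 4
  [11, -10, 30, -21, 17, -42, -32, 32, -16] -> [11, -21, 17] -> [-11, 21, -17] -> 3
  [-4, -28, 8, 8, 19, 25] -> [19, 25] -> [-19, -25] -> 2
  [-4, 44, 46] -> [] -> [] -> 0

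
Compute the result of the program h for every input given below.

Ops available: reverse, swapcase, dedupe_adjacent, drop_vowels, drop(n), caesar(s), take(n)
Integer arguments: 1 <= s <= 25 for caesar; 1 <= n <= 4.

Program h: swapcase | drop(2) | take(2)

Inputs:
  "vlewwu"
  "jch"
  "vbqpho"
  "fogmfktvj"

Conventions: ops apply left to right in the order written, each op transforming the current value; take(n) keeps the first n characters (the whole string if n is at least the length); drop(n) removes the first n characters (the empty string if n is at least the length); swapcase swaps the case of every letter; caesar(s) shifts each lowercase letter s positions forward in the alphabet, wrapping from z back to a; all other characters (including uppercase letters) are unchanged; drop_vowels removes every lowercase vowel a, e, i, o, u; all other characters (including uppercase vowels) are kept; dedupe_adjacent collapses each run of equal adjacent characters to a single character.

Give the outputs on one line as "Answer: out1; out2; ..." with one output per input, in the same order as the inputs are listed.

Execution, op by op:
  "vlewwu" -> "VLEWWU" -> "EWWU" -> "EW"
  "jch" -> "JCH" -> "H" -> "H"
  "vbqpho" -> "VBQPHO" -> "QPHO" -> "QP"
  "fogmfktvj" -> "FOGMFKTVJ" -> "GMFKTVJ" -> "GM"

"EW"; "H"; "QP"; "GM"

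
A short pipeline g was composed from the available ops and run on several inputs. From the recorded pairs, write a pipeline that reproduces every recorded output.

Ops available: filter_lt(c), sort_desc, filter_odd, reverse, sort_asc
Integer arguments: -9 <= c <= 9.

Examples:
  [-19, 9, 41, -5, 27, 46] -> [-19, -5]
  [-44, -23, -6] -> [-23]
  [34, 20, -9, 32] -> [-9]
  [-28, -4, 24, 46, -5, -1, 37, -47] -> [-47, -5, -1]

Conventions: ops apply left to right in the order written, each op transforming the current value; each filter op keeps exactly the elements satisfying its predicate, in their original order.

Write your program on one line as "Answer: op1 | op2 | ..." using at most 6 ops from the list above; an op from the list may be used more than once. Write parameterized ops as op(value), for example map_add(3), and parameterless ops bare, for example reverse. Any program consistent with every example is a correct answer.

reverse | sort_desc | filter_lt(6) | sort_asc | filter_odd

Check, running the answer program on each example:
  [-19, 9, 41, -5, 27, 46] -> [46, 27, -5, 41, 9, -19] -> [46, 41, 27, 9, -5, -19] -> [-5, -19] -> [-19, -5] -> [-19, -5]
  [-44, -23, -6] -> [-6, -23, -44] -> [-6, -23, -44] -> [-6, -23, -44] -> [-44, -23, -6] -> [-23]
  [34, 20, -9, 32] -> [32, -9, 20, 34] -> [34, 32, 20, -9] -> [-9] -> [-9] -> [-9]
  [-28, -4, 24, 46, -5, -1, 37, -47] -> [-47, 37, -1, -5, 46, 24, -4, -28] -> [46, 37, 24, -1, -4, -5, -28, -47] -> [-1, -4, -5, -28, -47] -> [-47, -28, -5, -4, -1] -> [-47, -5, -1]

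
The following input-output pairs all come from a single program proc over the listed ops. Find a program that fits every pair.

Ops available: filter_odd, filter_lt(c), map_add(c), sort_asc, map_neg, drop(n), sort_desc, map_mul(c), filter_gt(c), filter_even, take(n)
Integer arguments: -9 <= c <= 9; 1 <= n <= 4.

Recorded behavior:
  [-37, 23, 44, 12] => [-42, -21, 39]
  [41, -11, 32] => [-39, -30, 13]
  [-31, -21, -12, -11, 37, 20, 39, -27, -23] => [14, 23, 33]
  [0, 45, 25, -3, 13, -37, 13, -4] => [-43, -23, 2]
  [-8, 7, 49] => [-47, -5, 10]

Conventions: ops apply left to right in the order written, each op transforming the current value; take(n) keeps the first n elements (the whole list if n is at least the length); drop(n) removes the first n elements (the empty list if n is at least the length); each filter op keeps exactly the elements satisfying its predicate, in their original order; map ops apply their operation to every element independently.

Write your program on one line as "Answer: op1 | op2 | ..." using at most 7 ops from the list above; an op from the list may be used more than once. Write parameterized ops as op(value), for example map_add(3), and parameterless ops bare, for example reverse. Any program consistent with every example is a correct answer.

take(3) | map_add(1) | map_add(-3) | map_neg | sort_desc | sort_asc

Check, running the answer program on each example:
  [-37, 23, 44, 12] -> [-37, 23, 44] -> [-36, 24, 45] -> [-39, 21, 42] -> [39, -21, -42] -> [39, -21, -42] -> [-42, -21, 39]
  [41, -11, 32] -> [41, -11, 32] -> [42, -10, 33] -> [39, -13, 30] -> [-39, 13, -30] -> [13, -30, -39] -> [-39, -30, 13]
  [-31, -21, -12, -11, 37, 20, 39, -27, -23] -> [-31, -21, -12] -> [-30, -20, -11] -> [-33, -23, -14] -> [33, 23, 14] -> [33, 23, 14] -> [14, 23, 33]
  [0, 45, 25, -3, 13, -37, 13, -4] -> [0, 45, 25] -> [1, 46, 26] -> [-2, 43, 23] -> [2, -43, -23] -> [2, -23, -43] -> [-43, -23, 2]
  [-8, 7, 49] -> [-8, 7, 49] -> [-7, 8, 50] -> [-10, 5, 47] -> [10, -5, -47] -> [10, -5, -47] -> [-47, -5, 10]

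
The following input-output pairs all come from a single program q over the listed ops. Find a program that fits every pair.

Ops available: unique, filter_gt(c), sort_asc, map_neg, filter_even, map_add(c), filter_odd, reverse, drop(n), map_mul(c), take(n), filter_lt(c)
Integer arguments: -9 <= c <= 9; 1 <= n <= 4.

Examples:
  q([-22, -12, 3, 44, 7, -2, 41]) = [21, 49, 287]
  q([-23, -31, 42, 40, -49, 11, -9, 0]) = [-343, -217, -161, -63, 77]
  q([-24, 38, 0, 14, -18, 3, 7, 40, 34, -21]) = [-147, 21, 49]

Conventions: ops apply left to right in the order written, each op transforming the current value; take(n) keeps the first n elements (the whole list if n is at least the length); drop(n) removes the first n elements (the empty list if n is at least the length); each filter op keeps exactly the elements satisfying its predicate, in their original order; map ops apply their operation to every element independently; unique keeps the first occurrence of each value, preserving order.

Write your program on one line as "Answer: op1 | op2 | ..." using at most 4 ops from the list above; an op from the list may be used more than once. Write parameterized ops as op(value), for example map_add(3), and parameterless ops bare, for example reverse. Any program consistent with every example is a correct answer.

sort_asc | filter_odd | map_neg | map_mul(-7)

Check, running the answer program on each example:
  [-22, -12, 3, 44, 7, -2, 41] -> [-22, -12, -2, 3, 7, 41, 44] -> [3, 7, 41] -> [-3, -7, -41] -> [21, 49, 287]
  [-23, -31, 42, 40, -49, 11, -9, 0] -> [-49, -31, -23, -9, 0, 11, 40, 42] -> [-49, -31, -23, -9, 11] -> [49, 31, 23, 9, -11] -> [-343, -217, -161, -63, 77]
  [-24, 38, 0, 14, -18, 3, 7, 40, 34, -21] -> [-24, -21, -18, 0, 3, 7, 14, 34, 38, 40] -> [-21, 3, 7] -> [21, -3, -7] -> [-147, 21, 49]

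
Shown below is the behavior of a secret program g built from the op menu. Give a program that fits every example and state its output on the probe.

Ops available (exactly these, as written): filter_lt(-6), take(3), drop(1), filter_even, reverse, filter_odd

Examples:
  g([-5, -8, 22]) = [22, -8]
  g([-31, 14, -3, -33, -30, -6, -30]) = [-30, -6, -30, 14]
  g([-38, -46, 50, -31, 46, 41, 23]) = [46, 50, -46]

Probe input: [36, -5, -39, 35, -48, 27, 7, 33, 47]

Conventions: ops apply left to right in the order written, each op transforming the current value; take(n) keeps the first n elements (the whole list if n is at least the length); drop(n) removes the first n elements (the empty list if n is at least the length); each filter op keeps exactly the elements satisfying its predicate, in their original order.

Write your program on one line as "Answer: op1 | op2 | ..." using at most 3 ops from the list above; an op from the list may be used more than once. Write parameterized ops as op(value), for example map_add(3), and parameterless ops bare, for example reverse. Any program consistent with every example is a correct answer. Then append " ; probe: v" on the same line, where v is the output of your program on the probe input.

drop(1) | filter_even | reverse ; probe: [-48]

Check, running the answer program on each example:
  [-5, -8, 22] -> [-8, 22] -> [-8, 22] -> [22, -8]
  [-31, 14, -3, -33, -30, -6, -30] -> [14, -3, -33, -30, -6, -30] -> [14, -30, -6, -30] -> [-30, -6, -30, 14]
  [-38, -46, 50, -31, 46, 41, 23] -> [-46, 50, -31, 46, 41, 23] -> [-46, 50, 46] -> [46, 50, -46]
  probe: [36, -5, -39, 35, -48, 27, 7, 33, 47] -> [-5, -39, 35, -48, 27, 7, 33, 47] -> [-48] -> [-48]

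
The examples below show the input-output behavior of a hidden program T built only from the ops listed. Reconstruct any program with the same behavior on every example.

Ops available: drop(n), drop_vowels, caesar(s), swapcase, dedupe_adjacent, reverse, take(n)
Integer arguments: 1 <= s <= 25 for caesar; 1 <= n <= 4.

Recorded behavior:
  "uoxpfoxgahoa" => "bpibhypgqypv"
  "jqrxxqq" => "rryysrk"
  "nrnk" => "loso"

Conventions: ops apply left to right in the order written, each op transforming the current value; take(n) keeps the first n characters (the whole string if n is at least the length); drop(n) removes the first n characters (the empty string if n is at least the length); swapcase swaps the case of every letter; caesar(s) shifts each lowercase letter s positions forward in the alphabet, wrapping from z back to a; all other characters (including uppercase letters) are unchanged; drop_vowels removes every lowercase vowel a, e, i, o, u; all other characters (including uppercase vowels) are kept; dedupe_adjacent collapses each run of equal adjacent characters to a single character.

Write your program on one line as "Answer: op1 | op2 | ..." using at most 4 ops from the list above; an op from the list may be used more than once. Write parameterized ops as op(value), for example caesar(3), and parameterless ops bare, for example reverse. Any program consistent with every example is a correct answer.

caesar(17) | caesar(19) | reverse | caesar(17)

Check, running the answer program on each example:
  "uoxpfoxgahoa" -> "lfogwfoxryfr" -> "eyhzpyhqkryk" -> "kyrkqhypzhye" -> "bpibhypgqypv"
  "jqrxxqq" -> "ahioohh" -> "tabhhaa" -> "aahhbat" -> "rryysrk"
  "nrnk" -> "eieb" -> "xbxu" -> "uxbx" -> "loso"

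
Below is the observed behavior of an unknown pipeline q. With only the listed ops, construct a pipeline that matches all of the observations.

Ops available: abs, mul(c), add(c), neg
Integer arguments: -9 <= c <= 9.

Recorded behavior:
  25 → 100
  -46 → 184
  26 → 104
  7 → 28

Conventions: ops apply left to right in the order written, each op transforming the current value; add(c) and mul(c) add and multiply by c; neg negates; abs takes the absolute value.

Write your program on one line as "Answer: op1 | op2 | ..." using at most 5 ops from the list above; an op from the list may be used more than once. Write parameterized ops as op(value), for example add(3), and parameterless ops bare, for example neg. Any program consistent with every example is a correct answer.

neg | mul(-2) | mul(-2) | abs

Check, running the answer program on each example:
  25 -> -25 -> 50 -> -100 -> 100
  -46 -> 46 -> -92 -> 184 -> 184
  26 -> -26 -> 52 -> -104 -> 104
  7 -> -7 -> 14 -> -28 -> 28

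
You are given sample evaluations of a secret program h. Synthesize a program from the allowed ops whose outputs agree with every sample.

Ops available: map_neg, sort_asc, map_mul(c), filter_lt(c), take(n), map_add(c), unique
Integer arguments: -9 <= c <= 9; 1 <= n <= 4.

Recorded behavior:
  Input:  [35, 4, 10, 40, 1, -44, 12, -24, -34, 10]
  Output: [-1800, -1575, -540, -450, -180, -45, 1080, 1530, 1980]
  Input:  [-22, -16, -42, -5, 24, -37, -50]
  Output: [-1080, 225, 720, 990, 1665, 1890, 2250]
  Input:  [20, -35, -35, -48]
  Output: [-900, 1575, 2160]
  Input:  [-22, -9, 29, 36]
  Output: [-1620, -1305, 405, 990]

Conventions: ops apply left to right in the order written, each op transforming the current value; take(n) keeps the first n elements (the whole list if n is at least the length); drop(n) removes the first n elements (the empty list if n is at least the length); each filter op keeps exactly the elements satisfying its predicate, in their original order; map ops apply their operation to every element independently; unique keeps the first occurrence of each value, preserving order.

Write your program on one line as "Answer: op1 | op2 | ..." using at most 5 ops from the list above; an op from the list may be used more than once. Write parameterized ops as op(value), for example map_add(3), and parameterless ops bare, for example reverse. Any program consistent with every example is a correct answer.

unique | map_mul(5) | map_neg | sort_asc | map_mul(9)

Check, running the answer program on each example:
  [35, 4, 10, 40, 1, -44, 12, -24, -34, 10] -> [35, 4, 10, 40, 1, -44, 12, -24, -34] -> [175, 20, 50, 200, 5, -220, 60, -120, -170] -> [-175, -20, -50, -200, -5, 220, -60, 120, 170] -> [-200, -175, -60, -50, -20, -5, 120, 170, 220] -> [-1800, -1575, -540, -450, -180, -45, 1080, 1530, 1980]
  [-22, -16, -42, -5, 24, -37, -50] -> [-22, -16, -42, -5, 24, -37, -50] -> [-110, -80, -210, -25, 120, -185, -250] -> [110, 80, 210, 25, -120, 185, 250] -> [-120, 25, 80, 110, 185, 210, 250] -> [-1080, 225, 720, 990, 1665, 1890, 2250]
  [20, -35, -35, -48] -> [20, -35, -48] -> [100, -175, -240] -> [-100, 175, 240] -> [-100, 175, 240] -> [-900, 1575, 2160]
  [-22, -9, 29, 36] -> [-22, -9, 29, 36] -> [-110, -45, 145, 180] -> [110, 45, -145, -180] -> [-180, -145, 45, 110] -> [-1620, -1305, 405, 990]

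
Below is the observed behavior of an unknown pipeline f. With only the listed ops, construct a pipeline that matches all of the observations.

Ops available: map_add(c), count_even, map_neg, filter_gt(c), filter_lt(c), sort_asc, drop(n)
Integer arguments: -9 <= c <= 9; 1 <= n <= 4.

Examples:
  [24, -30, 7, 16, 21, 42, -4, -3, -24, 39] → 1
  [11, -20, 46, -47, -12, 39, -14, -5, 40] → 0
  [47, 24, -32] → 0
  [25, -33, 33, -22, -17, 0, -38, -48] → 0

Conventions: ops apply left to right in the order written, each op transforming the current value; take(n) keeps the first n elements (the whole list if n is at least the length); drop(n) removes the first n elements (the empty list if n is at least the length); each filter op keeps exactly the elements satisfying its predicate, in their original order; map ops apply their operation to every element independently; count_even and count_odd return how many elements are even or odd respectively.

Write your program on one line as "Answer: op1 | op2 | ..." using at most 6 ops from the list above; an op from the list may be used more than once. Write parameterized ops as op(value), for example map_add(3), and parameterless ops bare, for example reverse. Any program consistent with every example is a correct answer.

map_neg | sort_asc | drop(4) | filter_lt(2) | count_even

Check, running the answer program on each example:
  [24, -30, 7, 16, 21, 42, -4, -3, -24, 39] -> [-24, 30, -7, -16, -21, -42, 4, 3, 24, -39] -> [-42, -39, -24, -21, -16, -7, 3, 4, 24, 30] -> [-16, -7, 3, 4, 24, 30] -> [-16, -7] -> 1
  [11, -20, 46, -47, -12, 39, -14, -5, 40] -> [-11, 20, -46, 47, 12, -39, 14, 5, -40] -> [-46, -40, -39, -11, 5, 12, 14, 20, 47] -> [5, 12, 14, 20, 47] -> [] -> 0
  [47, 24, -32] -> [-47, -24, 32] -> [-47, -24, 32] -> [] -> [] -> 0
  [25, -33, 33, -22, -17, 0, -38, -48] -> [-25, 33, -33, 22, 17, 0, 38, 48] -> [-33, -25, 0, 17, 22, 33, 38, 48] -> [22, 33, 38, 48] -> [] -> 0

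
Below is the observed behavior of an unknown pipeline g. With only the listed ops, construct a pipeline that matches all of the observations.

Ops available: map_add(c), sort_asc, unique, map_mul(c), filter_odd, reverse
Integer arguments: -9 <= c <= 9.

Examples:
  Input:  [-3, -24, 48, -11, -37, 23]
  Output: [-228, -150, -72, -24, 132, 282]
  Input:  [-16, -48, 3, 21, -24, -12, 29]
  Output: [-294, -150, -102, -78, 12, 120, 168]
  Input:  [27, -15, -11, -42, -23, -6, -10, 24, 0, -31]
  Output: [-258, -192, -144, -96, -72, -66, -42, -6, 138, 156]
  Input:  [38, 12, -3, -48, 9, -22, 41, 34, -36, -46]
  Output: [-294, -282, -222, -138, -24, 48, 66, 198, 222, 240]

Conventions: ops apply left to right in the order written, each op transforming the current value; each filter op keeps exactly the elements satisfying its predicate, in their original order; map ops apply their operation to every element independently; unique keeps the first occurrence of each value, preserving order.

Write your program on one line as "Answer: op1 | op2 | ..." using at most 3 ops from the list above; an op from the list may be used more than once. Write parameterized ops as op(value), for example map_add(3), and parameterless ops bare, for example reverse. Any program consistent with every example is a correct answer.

sort_asc | map_add(-1) | map_mul(6)

Check, running the answer program on each example:
  [-3, -24, 48, -11, -37, 23] -> [-37, -24, -11, -3, 23, 48] -> [-38, -25, -12, -4, 22, 47] -> [-228, -150, -72, -24, 132, 282]
  [-16, -48, 3, 21, -24, -12, 29] -> [-48, -24, -16, -12, 3, 21, 29] -> [-49, -25, -17, -13, 2, 20, 28] -> [-294, -150, -102, -78, 12, 120, 168]
  [27, -15, -11, -42, -23, -6, -10, 24, 0, -31] -> [-42, -31, -23, -15, -11, -10, -6, 0, 24, 27] -> [-43, -32, -24, -16, -12, -11, -7, -1, 23, 26] -> [-258, -192, -144, -96, -72, -66, -42, -6, 138, 156]
  [38, 12, -3, -48, 9, -22, 41, 34, -36, -46] -> [-48, -46, -36, -22, -3, 9, 12, 34, 38, 41] -> [-49, -47, -37, -23, -4, 8, 11, 33, 37, 40] -> [-294, -282, -222, -138, -24, 48, 66, 198, 222, 240]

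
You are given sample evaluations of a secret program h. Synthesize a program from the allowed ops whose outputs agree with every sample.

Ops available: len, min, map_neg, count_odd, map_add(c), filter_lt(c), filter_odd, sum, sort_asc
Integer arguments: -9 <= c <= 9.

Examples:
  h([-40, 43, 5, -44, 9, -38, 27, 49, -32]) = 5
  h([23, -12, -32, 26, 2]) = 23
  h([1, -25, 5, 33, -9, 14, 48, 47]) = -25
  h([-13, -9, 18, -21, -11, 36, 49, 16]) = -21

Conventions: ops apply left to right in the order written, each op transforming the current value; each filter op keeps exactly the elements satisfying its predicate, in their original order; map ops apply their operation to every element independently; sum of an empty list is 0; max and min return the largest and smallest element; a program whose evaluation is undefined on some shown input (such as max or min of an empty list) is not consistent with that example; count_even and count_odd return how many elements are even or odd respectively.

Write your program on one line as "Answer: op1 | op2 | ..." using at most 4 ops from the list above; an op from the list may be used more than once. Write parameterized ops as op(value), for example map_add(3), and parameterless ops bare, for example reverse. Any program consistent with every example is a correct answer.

filter_odd | sort_asc | min

Check, running the answer program on each example:
  [-40, 43, 5, -44, 9, -38, 27, 49, -32] -> [43, 5, 9, 27, 49] -> [5, 9, 27, 43, 49] -> 5
  [23, -12, -32, 26, 2] -> [23] -> [23] -> 23
  [1, -25, 5, 33, -9, 14, 48, 47] -> [1, -25, 5, 33, -9, 47] -> [-25, -9, 1, 5, 33, 47] -> -25
  [-13, -9, 18, -21, -11, 36, 49, 16] -> [-13, -9, -21, -11, 49] -> [-21, -13, -11, -9, 49] -> -21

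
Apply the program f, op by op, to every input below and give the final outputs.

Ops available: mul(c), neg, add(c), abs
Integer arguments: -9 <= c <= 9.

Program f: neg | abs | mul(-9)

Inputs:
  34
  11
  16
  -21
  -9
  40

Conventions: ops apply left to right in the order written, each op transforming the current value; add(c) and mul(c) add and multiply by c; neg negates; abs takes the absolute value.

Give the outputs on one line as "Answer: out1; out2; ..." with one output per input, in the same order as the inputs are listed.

Execution, op by op:
  34 -> -34 -> 34 -> -306
  11 -> -11 -> 11 -> -99
  16 -> -16 -> 16 -> -144
  -21 -> 21 -> 21 -> -189
  -9 -> 9 -> 9 -> -81
  40 -> -40 -> 40 -> -360

-306; -99; -144; -189; -81; -360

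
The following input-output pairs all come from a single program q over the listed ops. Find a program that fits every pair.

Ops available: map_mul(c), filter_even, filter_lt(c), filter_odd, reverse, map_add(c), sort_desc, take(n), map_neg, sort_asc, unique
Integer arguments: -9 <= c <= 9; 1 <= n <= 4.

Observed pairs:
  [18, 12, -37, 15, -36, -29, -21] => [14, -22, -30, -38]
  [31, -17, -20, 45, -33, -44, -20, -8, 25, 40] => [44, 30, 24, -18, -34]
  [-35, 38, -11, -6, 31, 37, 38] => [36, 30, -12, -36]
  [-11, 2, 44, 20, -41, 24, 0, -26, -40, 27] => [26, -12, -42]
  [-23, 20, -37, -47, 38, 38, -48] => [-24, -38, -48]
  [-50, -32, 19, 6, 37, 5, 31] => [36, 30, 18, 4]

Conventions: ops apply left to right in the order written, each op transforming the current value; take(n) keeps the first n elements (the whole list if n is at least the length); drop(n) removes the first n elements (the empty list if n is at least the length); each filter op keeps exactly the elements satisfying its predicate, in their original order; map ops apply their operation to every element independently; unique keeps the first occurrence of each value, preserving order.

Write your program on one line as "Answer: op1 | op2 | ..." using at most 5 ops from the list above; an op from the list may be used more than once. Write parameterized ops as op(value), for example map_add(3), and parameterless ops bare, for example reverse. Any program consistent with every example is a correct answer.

map_add(-1) | reverse | sort_asc | filter_even | sort_desc

Check, running the answer program on each example:
  [18, 12, -37, 15, -36, -29, -21] -> [17, 11, -38, 14, -37, -30, -22] -> [-22, -30, -37, 14, -38, 11, 17] -> [-38, -37, -30, -22, 11, 14, 17] -> [-38, -30, -22, 14] -> [14, -22, -30, -38]
  [31, -17, -20, 45, -33, -44, -20, -8, 25, 40] -> [30, -18, -21, 44, -34, -45, -21, -9, 24, 39] -> [39, 24, -9, -21, -45, -34, 44, -21, -18, 30] -> [-45, -34, -21, -21, -18, -9, 24, 30, 39, 44] -> [-34, -18, 24, 30, 44] -> [44, 30, 24, -18, -34]
  [-35, 38, -11, -6, 31, 37, 38] -> [-36, 37, -12, -7, 30, 36, 37] -> [37, 36, 30, -7, -12, 37, -36] -> [-36, -12, -7, 30, 36, 37, 37] -> [-36, -12, 30, 36] -> [36, 30, -12, -36]
  [-11, 2, 44, 20, -41, 24, 0, -26, -40, 27] -> [-12, 1, 43, 19, -42, 23, -1, -27, -41, 26] -> [26, -41, -27, -1, 23, -42, 19, 43, 1, -12] -> [-42, -41, -27, -12, -1, 1, 19, 23, 26, 43] -> [-42, -12, 26] -> [26, -12, -42]
  [-23, 20, -37, -47, 38, 38, -48] -> [-24, 19, -38, -48, 37, 37, -49] -> [-49, 37, 37, -48, -38, 19, -24] -> [-49, -48, -38, -24, 19, 37, 37] -> [-48, -38, -24] -> [-24, -38, -48]
  [-50, -32, 19, 6, 37, 5, 31] -> [-51, -33, 18, 5, 36, 4, 30] -> [30, 4, 36, 5, 18, -33, -51] -> [-51, -33, 4, 5, 18, 30, 36] -> [4, 18, 30, 36] -> [36, 30, 18, 4]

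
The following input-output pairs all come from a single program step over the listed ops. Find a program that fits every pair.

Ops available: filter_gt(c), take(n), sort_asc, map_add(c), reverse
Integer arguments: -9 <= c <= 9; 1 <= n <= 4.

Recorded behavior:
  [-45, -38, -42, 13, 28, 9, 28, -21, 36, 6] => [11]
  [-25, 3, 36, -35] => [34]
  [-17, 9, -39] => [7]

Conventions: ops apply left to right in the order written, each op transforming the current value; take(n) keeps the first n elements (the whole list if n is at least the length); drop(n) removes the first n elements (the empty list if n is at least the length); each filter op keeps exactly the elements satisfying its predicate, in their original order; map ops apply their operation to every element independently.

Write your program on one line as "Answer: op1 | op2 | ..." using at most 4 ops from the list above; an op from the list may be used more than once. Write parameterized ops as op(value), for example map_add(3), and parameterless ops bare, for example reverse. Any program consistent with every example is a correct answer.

filter_gt(8) | map_add(-2) | take(1)

Check, running the answer program on each example:
  [-45, -38, -42, 13, 28, 9, 28, -21, 36, 6] -> [13, 28, 9, 28, 36] -> [11, 26, 7, 26, 34] -> [11]
  [-25, 3, 36, -35] -> [36] -> [34] -> [34]
  [-17, 9, -39] -> [9] -> [7] -> [7]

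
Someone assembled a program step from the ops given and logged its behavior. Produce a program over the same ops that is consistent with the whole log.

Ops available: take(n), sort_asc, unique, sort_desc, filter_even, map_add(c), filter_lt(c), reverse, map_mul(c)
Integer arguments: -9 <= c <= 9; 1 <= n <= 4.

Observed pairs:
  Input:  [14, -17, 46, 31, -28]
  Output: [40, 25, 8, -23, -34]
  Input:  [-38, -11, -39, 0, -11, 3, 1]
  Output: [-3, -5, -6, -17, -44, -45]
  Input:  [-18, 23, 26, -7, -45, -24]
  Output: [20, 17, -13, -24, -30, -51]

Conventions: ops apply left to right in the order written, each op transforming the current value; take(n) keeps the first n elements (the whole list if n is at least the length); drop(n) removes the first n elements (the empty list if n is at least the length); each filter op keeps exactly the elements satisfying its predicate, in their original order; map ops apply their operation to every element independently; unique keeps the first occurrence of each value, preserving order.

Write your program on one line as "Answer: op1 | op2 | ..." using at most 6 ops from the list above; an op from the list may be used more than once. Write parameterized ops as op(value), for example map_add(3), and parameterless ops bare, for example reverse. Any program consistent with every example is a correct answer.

unique | map_add(-6) | reverse | sort_asc | sort_desc

Check, running the answer program on each example:
  [14, -17, 46, 31, -28] -> [14, -17, 46, 31, -28] -> [8, -23, 40, 25, -34] -> [-34, 25, 40, -23, 8] -> [-34, -23, 8, 25, 40] -> [40, 25, 8, -23, -34]
  [-38, -11, -39, 0, -11, 3, 1] -> [-38, -11, -39, 0, 3, 1] -> [-44, -17, -45, -6, -3, -5] -> [-5, -3, -6, -45, -17, -44] -> [-45, -44, -17, -6, -5, -3] -> [-3, -5, -6, -17, -44, -45]
  [-18, 23, 26, -7, -45, -24] -> [-18, 23, 26, -7, -45, -24] -> [-24, 17, 20, -13, -51, -30] -> [-30, -51, -13, 20, 17, -24] -> [-51, -30, -24, -13, 17, 20] -> [20, 17, -13, -24, -30, -51]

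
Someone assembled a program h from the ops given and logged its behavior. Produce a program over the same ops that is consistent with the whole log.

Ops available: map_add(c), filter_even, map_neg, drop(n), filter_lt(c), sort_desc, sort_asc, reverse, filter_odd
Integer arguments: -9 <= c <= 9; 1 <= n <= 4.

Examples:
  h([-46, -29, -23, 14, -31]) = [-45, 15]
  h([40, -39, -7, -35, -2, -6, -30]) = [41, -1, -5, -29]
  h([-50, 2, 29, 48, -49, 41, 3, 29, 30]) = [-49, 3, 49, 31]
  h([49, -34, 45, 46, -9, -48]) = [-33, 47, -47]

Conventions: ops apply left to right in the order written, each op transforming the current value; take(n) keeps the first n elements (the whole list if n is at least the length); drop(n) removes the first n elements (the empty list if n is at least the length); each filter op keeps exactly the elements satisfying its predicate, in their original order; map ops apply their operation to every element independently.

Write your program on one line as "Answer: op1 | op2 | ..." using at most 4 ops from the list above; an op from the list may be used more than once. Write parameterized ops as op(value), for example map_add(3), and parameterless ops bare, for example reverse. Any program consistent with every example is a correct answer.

map_add(-4) | filter_even | map_add(5)

Check, running the answer program on each example:
  [-46, -29, -23, 14, -31] -> [-50, -33, -27, 10, -35] -> [-50, 10] -> [-45, 15]
  [40, -39, -7, -35, -2, -6, -30] -> [36, -43, -11, -39, -6, -10, -34] -> [36, -6, -10, -34] -> [41, -1, -5, -29]
  [-50, 2, 29, 48, -49, 41, 3, 29, 30] -> [-54, -2, 25, 44, -53, 37, -1, 25, 26] -> [-54, -2, 44, 26] -> [-49, 3, 49, 31]
  [49, -34, 45, 46, -9, -48] -> [45, -38, 41, 42, -13, -52] -> [-38, 42, -52] -> [-33, 47, -47]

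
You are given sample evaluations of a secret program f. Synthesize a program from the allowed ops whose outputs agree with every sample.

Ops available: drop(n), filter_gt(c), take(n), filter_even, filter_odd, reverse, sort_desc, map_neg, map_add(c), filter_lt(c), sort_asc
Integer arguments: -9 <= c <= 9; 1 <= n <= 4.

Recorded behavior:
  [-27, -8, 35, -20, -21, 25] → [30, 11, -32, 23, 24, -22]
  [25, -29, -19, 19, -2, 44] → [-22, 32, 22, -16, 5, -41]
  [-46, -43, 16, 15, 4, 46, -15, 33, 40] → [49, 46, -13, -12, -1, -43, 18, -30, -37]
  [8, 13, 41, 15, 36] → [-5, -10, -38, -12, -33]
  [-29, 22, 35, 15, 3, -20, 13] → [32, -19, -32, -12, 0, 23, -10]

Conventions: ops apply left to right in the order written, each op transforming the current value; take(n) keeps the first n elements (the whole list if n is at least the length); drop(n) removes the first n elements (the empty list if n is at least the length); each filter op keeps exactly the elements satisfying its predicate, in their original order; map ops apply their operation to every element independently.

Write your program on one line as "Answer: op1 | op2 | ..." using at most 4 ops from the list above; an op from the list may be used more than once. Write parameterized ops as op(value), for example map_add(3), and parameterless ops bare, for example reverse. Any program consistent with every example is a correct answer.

map_add(-9) | map_neg | map_add(-6)

Check, running the answer program on each example:
  [-27, -8, 35, -20, -21, 25] -> [-36, -17, 26, -29, -30, 16] -> [36, 17, -26, 29, 30, -16] -> [30, 11, -32, 23, 24, -22]
  [25, -29, -19, 19, -2, 44] -> [16, -38, -28, 10, -11, 35] -> [-16, 38, 28, -10, 11, -35] -> [-22, 32, 22, -16, 5, -41]
  [-46, -43, 16, 15, 4, 46, -15, 33, 40] -> [-55, -52, 7, 6, -5, 37, -24, 24, 31] -> [55, 52, -7, -6, 5, -37, 24, -24, -31] -> [49, 46, -13, -12, -1, -43, 18, -30, -37]
  [8, 13, 41, 15, 36] -> [-1, 4, 32, 6, 27] -> [1, -4, -32, -6, -27] -> [-5, -10, -38, -12, -33]
  [-29, 22, 35, 15, 3, -20, 13] -> [-38, 13, 26, 6, -6, -29, 4] -> [38, -13, -26, -6, 6, 29, -4] -> [32, -19, -32, -12, 0, 23, -10]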